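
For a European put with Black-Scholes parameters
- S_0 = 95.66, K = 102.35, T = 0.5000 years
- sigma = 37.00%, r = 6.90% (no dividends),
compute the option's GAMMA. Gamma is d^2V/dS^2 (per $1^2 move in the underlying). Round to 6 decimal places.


Answer: Gamma = 0.015940

Derivation:
d1 = 0.0043073358; d2 = -0.2573221733
phi(d1) = 0.3989385796; exp(-qT) = 1.0000000000; exp(-rT) = 0.9660883397
Gamma = exp(-qT) * phi(d1) / (S * sigma * sqrt(T)) = 1.0000000000 * 0.3989385796 / (95.6600 * 0.3700 * 0.7071067812) = 0.015940


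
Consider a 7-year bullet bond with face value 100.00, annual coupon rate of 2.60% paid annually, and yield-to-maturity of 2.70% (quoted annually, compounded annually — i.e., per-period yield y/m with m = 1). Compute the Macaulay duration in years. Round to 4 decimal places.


Answer: Macaulay duration = 6.4878 years

Derivation:
Coupon per period c = face * coupon_rate / m = 2.600000
Periods per year m = 1; per-period yield y/m = 0.027000
Number of cashflows N = 7
Cashflows (t years, CF_t, discount factor 1/(1+y/m)^(m*t), PV):
  t = 1.0000: CF_t = 2.600000, DF = 0.973710, PV = 2.531646
  t = 2.0000: CF_t = 2.600000, DF = 0.948111, PV = 2.465088
  t = 3.0000: CF_t = 2.600000, DF = 0.923185, PV = 2.400281
  t = 4.0000: CF_t = 2.600000, DF = 0.898914, PV = 2.337177
  t = 5.0000: CF_t = 2.600000, DF = 0.875282, PV = 2.275732
  t = 6.0000: CF_t = 2.600000, DF = 0.852270, PV = 2.215903
  t = 7.0000: CF_t = 102.600000, DF = 0.829864, PV = 85.144040
Price P = sum_t PV_t = 99.369866
Macaulay numerator sum_t t * PV_t:
  t * PV_t at t = 1.0000: 2.531646
  t * PV_t at t = 2.0000: 4.930176
  t * PV_t at t = 3.0000: 7.200842
  t * PV_t at t = 4.0000: 9.348707
  t * PV_t at t = 5.0000: 11.378660
  t * PV_t at t = 6.0000: 13.295416
  t * PV_t at t = 7.0000: 596.008283
Macaulay duration D = (sum_t t * PV_t) / P = 644.693731 / 99.369866 = 6.487819


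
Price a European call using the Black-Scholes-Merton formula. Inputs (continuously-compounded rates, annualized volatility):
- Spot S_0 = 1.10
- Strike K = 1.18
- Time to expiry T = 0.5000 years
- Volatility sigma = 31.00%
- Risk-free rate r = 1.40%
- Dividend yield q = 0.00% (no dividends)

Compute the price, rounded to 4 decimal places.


Answer: Price = 0.0673

Derivation:
d1 = (ln(S/K) + (r - q + 0.5*sigma^2) * T) / (sigma * sqrt(T)) = -0.17873496
d2 = d1 - sigma * sqrt(T) = -0.39793807
exp(-rT) = 0.99302444; exp(-qT) = 1.00000000
C = S_0 * exp(-qT) * N(d1) - K * exp(-rT) * N(d2)
N(d1) = 0.42907291; N(d2) = 0.34533792
C = 1.1000 * 1.00000000 * 0.42907291 - 1.1800 * 0.99302444 * 0.34533792 = 0.0673


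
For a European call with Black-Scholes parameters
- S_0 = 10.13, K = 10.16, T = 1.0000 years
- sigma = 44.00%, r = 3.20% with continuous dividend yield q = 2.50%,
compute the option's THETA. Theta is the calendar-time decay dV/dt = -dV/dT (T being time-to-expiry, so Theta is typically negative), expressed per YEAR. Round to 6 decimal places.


Answer: Theta = -0.829921

Derivation:
d1 = 0.2291883548; d2 = -0.2108116452
phi(d1) = 0.3886009940; exp(-qT) = 0.9753099120; exp(-rT) = 0.9685065821
Theta = -S*exp(-qT)*phi(d1)*sigma/(2*sqrt(T)) - r*K*exp(-rT)*N(d2) + q*S*exp(-qT)*N(d1)
N(d1) = 0.5906387384; N(d2) = 0.4165171256; sqrt(T) = 1.0000000000
Term 1 = -10.1300 * 0.9753099120 * 0.3886009940 * 0.4400 / (2 * 1.0000000000) = -0.8446536659
Term 2 = -0.0320 * 10.1600 * 0.9685065821 * 0.4165171256 = -0.1311532707
Term 3 = 0.0250 * 10.1300 * 0.9753099120 * 0.5906387384 = 0.1458861354
Theta = -0.8446536659 + (-0.1311532707) + (0.1458861354) = -0.829921


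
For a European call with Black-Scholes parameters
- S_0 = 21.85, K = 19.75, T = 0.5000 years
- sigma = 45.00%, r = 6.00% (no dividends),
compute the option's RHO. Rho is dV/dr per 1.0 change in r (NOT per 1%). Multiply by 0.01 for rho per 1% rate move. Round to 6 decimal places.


Answer: Rho = 5.747654

Derivation:
d1 = 0.5709413660; d2 = 0.2527433144
phi(d1) = 0.3389422450; exp(-qT) = 1.0000000000; exp(-rT) = 0.9704455335
N(d2) = 0.5997667129
Rho = K*T*exp(-rT)*N(d2) = 19.7500 * 0.5000 * 0.9704455335 * 0.5997667129 = 5.747654


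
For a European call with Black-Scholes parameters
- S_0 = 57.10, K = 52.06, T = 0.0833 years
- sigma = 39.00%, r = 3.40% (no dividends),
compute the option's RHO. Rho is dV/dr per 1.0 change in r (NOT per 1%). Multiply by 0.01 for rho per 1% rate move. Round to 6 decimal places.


d1 = 0.9023958333; d2 = 0.7898350497
phi(d1) = 0.2655113597; exp(-qT) = 1.0000000000; exp(-rT) = 0.9971718069
N(d2) = 0.7851879466
Rho = K*T*exp(-rT)*N(d2) = 52.0600 * 0.0833 * 0.9971718069 * 0.7851879466 = 3.395414

Answer: Rho = 3.395414


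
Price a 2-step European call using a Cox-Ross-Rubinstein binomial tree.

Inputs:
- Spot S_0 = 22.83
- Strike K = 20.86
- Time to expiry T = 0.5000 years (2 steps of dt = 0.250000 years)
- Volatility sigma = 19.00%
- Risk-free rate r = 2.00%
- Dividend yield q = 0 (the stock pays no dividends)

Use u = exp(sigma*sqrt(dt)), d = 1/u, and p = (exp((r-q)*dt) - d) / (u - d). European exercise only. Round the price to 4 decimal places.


Answer: Price = V(0,0) = 2.6627

Derivation:
dt = T/N = 0.250000
u = exp(sigma*sqrt(dt)) = 1.099659; d = 1/u = 0.909373
p = (exp((r-q)*dt) - d) / (u - d) = 0.502610
Discount per step: exp(-r*dt) = 0.995012
Stock lattice S(k, i) with i counting down-moves:
  k=0: S(0,0) = 22.8300
  k=1: S(1,0) = 25.1052; S(1,1) = 20.7610
  k=2: S(2,0) = 27.6072; S(2,1) = 22.8300; S(2,2) = 18.8795
Terminal payoffs V(N, i) = max(S_T - K, 0):
  V(2,0) = 6.747168; V(2,1) = 1.970000; V(2,2) = 0.000000
Backward induction: V(k, i) = exp(-r*dt) * [p * V(k+1, i) + (1-p) * V(k+1, i+1)].
  V(1,0) = exp(-r*dt) * [p*6.747168 + (1-p)*1.970000] = 4.349251
  V(1,1) = exp(-r*dt) * [p*1.970000 + (1-p)*0.000000] = 0.985203
  V(0,0) = exp(-r*dt) * [p*4.349251 + (1-p)*0.985203] = 2.662660


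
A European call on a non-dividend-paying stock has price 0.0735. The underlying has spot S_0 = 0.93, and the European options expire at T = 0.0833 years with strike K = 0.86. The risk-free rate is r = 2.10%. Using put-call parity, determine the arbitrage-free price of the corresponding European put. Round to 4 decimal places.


Put-call parity: C - P = S_0 * exp(-qT) - K * exp(-rT).
S_0 * exp(-qT) = 0.9300 * 1.00000000 = 0.93000000
K * exp(-rT) = 0.8600 * 0.99825223 = 0.85849692
P = C - S*exp(-qT) + K*exp(-rT)
P = 0.0735 - 0.93000000 + 0.85849692 = 0.0020

Answer: Put price = 0.0020


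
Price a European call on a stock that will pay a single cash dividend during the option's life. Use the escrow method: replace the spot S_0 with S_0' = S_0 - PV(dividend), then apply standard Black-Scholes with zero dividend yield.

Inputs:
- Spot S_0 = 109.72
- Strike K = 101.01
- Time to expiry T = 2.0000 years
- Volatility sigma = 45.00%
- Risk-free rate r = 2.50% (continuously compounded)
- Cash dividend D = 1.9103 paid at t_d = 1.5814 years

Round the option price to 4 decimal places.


PV(D) = D * exp(-r * t_d) = 1.9103 * 0.96123631 = 1.83624972
S_0' = S_0 - PV(D) = 109.7200 - 1.83624972 = 107.88375028
d1 = (ln(S_0'/K) + (r + sigma^2/2)*T) / (sigma*sqrt(T)) = 0.50021478
d2 = d1 - sigma*sqrt(T) = -0.13618132
exp(-rT) = 0.95122942
N(d1) = 0.69153808; N(d2) = 0.44583897
C = S_0' * N(d1) - K * exp(-rT) * N(d2) = 107.88375028 * 0.69153808 - 101.0100 * 0.95122942 * 0.44583897 = 31.7679

Answer: Price = 31.7679


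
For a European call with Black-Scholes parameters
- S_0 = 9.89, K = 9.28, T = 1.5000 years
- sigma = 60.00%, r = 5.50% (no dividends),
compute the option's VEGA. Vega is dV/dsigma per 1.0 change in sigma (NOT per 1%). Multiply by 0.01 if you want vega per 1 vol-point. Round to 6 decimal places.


Answer: Vega = 4.116305

Derivation:
d1 = 0.5663255651; d2 = -0.1685213577
phi(d1) = 0.3398330348; exp(-qT) = 1.0000000000; exp(-rT) = 0.9208114379
Vega = S * exp(-qT) * phi(d1) * sqrt(T) = 9.8900 * 1.0000000000 * 0.3398330348 * 1.2247448714 = 4.116305


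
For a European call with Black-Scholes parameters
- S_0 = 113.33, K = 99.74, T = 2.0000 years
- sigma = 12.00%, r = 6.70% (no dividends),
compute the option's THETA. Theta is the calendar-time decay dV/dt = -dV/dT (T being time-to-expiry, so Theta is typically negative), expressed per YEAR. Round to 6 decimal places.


d1 = 1.6271535642; d2 = 1.4574479367
phi(d1) = 0.1061658384; exp(-qT) = 1.0000000000; exp(-rT) = 0.8745900646
Theta = -S*exp(-qT)*phi(d1)*sigma/(2*sqrt(T)) - r*K*exp(-rT)*N(d2) + q*S*exp(-qT)*N(d1)
N(d1) = 0.9481477564; N(d2) = 0.9275036136; sqrt(T) = 1.4142135624
Term 1 = -113.3300 * 1.0000000000 * 0.1061658384 * 0.1200 / (2 * 1.4142135624) = -0.5104649589
Term 2 = -0.0670 * 99.7400 * 0.8745900646 * 0.9275036136 = -5.4208116333
Term 3 = 0 (no dividend yield, q = 0)
Theta = -0.5104649589 + (-5.4208116333) + (0.0000000000) = -5.931277

Answer: Theta = -5.931277


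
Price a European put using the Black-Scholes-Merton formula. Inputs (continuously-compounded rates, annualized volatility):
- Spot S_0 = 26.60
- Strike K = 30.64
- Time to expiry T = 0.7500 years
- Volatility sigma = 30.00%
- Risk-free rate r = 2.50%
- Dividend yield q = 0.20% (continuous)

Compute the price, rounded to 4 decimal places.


Answer: Price = 5.0075

Derivation:
d1 = (ln(S/K) + (r - q + 0.5*sigma^2) * T) / (sigma * sqrt(T)) = -0.34793101
d2 = d1 - sigma * sqrt(T) = -0.60773864
exp(-rT) = 0.98142469; exp(-qT) = 0.99850112
P = K * exp(-rT) * N(-d2) - S_0 * exp(-qT) * N(-d1)
N(-d1) = 0.63605400; N(-d2) = 0.72831958
P = 30.6400 * 0.98142469 * 0.72831958 - 26.6000 * 0.99850112 * 0.63605400 = 5.0075


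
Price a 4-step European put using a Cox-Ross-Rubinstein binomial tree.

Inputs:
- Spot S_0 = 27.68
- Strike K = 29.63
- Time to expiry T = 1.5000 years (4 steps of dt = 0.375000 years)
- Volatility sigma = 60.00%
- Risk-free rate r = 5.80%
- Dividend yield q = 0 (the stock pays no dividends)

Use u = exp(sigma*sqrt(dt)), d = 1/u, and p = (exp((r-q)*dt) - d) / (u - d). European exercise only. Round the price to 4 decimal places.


dt = T/N = 0.375000
u = exp(sigma*sqrt(dt)) = 1.444009; d = 1/u = 0.692516
p = (exp((r-q)*dt) - d) / (u - d) = 0.438423
Discount per step: exp(-r*dt) = 0.978485
Stock lattice S(k, i) with i counting down-moves:
  k=0: S(0,0) = 27.6800
  k=1: S(1,0) = 39.9702; S(1,1) = 19.1689
  k=2: S(2,0) = 57.7173; S(2,1) = 27.6800; S(2,2) = 13.2747
  k=3: S(3,0) = 83.3443; S(3,1) = 39.9702; S(3,2) = 19.1689; S(3,3) = 9.1930
  k=4: S(4,0) = 120.3500; S(4,1) = 57.7173; S(4,2) = 27.6800; S(4,3) = 13.2747; S(4,4) = 6.3663
Terminal payoffs V(N, i) = max(K - S_T, 0):
  V(4,0) = 0.000000; V(4,1) = 0.000000; V(4,2) = 1.950000; V(4,3) = 16.355257; V(4,4) = 23.263714
Backward induction: V(k, i) = exp(-r*dt) * [p * V(k+1, i) + (1-p) * V(k+1, i+1)].
  V(3,0) = exp(-r*dt) * [p*0.000000 + (1-p)*0.000000] = 0.000000
  V(3,1) = exp(-r*dt) * [p*0.000000 + (1-p)*1.950000] = 1.071514
  V(3,2) = exp(-r*dt) * [p*1.950000 + (1-p)*16.355257] = 9.823653
  V(3,3) = exp(-r*dt) * [p*16.355257 + (1-p)*23.263714] = 19.799529
  V(2,0) = exp(-r*dt) * [p*0.000000 + (1-p)*1.071514] = 0.588791
  V(2,1) = exp(-r*dt) * [p*1.071514 + (1-p)*9.823653] = 5.857712
  V(2,2) = exp(-r*dt) * [p*9.823653 + (1-p)*19.799529] = 15.093984
  V(1,0) = exp(-r*dt) * [p*0.588791 + (1-p)*5.857712] = 3.471365
  V(1,1) = exp(-r*dt) * [p*5.857712 + (1-p)*15.093984] = 10.806962
  V(0,0) = exp(-r*dt) * [p*3.471365 + (1-p)*10.806962] = 7.427547

Answer: Price = V(0,0) = 7.4275


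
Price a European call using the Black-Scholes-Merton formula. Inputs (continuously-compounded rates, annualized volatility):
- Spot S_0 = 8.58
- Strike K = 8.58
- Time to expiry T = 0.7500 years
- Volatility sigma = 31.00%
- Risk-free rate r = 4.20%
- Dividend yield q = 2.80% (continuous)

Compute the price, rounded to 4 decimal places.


d1 = (ln(S/K) + (r - q + 0.5*sigma^2) * T) / (sigma * sqrt(T)) = 0.17334476
d2 = d1 - sigma * sqrt(T) = -0.09512311
exp(-rT) = 0.96899096; exp(-qT) = 0.97921896
C = S_0 * exp(-qT) * N(d1) - K * exp(-rT) * N(d2)
N(d1) = 0.56880978; N(d2) = 0.46210852
C = 8.5800 * 0.97921896 * 0.56880978 - 8.5800 * 0.96899096 * 0.46210852 = 0.9370

Answer: Price = 0.9370


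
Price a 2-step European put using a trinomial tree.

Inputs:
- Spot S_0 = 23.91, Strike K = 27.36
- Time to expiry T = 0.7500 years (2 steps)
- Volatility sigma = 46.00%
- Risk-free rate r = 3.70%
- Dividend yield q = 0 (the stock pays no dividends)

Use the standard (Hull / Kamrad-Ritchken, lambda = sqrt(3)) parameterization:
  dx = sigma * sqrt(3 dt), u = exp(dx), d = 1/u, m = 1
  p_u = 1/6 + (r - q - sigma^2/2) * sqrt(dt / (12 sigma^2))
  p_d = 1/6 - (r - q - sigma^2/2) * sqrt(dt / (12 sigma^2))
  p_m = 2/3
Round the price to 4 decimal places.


dt = T/N = 0.375000; dx = sigma*sqrt(3*dt) = 0.487904
u = exp(dx) = 1.628898; d = 1/u = 0.613912
p_u = 0.140227, p_m = 0.666667, p_d = 0.193106
Discount per step: exp(-r*dt) = 0.986221
Stock lattice S(k, j) with j the centered position index:
  k=0: S(0,+0) = 23.9100
  k=1: S(1,-1) = 14.6786; S(1,+0) = 23.9100; S(1,+1) = 38.9469
  k=2: S(2,-2) = 9.0114; S(2,-1) = 14.6786; S(2,+0) = 23.9100; S(2,+1) = 38.9469; S(2,+2) = 63.4406
Terminal payoffs V(N, j) = max(K - S_T, 0):
  V(2,-2) = 18.348609; V(2,-1) = 12.681364; V(2,+0) = 3.450000; V(2,+1) = 0.000000; V(2,+2) = 0.000000
Backward induction: V(k, j) = exp(-r*dt) * [p_u * V(k+1, j+1) + p_m * V(k+1, j) + p_d * V(k+1, j-1)]
  V(1,-1) = exp(-r*dt) * [p_u*3.450000 + p_m*12.681364 + p_d*18.348609] = 12.309277
  V(1,+0) = exp(-r*dt) * [p_u*0.000000 + p_m*3.450000 + p_d*12.681364] = 4.683416
  V(1,+1) = exp(-r*dt) * [p_u*0.000000 + p_m*0.000000 + p_d*3.450000] = 0.657037
  V(0,+0) = exp(-r*dt) * [p_u*0.657037 + p_m*4.683416 + p_d*12.309277] = 5.514366

Answer: Price = V(0,0) = 5.5144


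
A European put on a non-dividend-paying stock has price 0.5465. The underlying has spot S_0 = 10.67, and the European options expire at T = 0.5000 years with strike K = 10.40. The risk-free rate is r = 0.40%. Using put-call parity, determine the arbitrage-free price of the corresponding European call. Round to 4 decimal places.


Answer: Call price = 0.8373

Derivation:
Put-call parity: C - P = S_0 * exp(-qT) - K * exp(-rT).
S_0 * exp(-qT) = 10.6700 * 1.00000000 = 10.67000000
K * exp(-rT) = 10.4000 * 0.99800200 = 10.37922079
C = P + S*exp(-qT) - K*exp(-rT)
C = 0.5465 + 10.67000000 - 10.37922079 = 0.8373


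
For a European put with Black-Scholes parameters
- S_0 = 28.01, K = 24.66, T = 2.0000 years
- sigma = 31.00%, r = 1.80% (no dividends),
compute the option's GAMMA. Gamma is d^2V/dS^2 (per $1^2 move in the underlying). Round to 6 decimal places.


Answer: Gamma = 0.027268

Derivation:
d1 = 0.5918691136; d2 = 0.1534629092
phi(d1) = 0.3348431529; exp(-qT) = 1.0000000000; exp(-rT) = 0.9646402935
Gamma = exp(-qT) * phi(d1) / (S * sigma * sqrt(T)) = 1.0000000000 * 0.3348431529 / (28.0100 * 0.3100 * 1.4142135624) = 0.027268


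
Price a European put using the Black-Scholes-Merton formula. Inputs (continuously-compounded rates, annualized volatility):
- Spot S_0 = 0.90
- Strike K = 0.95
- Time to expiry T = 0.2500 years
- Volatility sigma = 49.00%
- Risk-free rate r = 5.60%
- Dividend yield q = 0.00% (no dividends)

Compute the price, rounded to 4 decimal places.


d1 = (ln(S/K) + (r - q + 0.5*sigma^2) * T) / (sigma * sqrt(T)) = -0.04103968
d2 = d1 - sigma * sqrt(T) = -0.28603968
exp(-rT) = 0.98609754; exp(-qT) = 1.00000000
P = K * exp(-rT) * N(-d2) - S_0 * exp(-qT) * N(-d1)
N(-d1) = 0.51636787; N(-d2) = 0.61257613
P = 0.9500 * 0.98609754 * 0.61257613 - 0.9000 * 1.00000000 * 0.51636787 = 0.1091

Answer: Price = 0.1091


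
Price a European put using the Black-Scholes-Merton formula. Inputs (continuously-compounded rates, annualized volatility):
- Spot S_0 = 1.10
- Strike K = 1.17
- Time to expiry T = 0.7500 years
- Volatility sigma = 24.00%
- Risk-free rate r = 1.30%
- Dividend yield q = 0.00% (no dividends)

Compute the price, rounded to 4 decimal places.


Answer: Price = 0.1257

Derivation:
d1 = (ln(S/K) + (r - q + 0.5*sigma^2) * T) / (sigma * sqrt(T)) = -0.14599056
d2 = d1 - sigma * sqrt(T) = -0.35383666
exp(-rT) = 0.99029738; exp(-qT) = 1.00000000
P = K * exp(-rT) * N(-d2) - S_0 * exp(-qT) * N(-d1)
N(-d1) = 0.55803558; N(-d2) = 0.63826935
P = 1.1700 * 0.99029738 * 0.63826935 - 1.1000 * 1.00000000 * 0.55803558 = 0.1257


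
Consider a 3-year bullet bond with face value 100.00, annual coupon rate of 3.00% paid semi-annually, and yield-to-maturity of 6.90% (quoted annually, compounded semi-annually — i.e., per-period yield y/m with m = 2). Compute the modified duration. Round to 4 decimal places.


Answer: Modified duration = 2.7877

Derivation:
Coupon per period c = face * coupon_rate / m = 1.500000
Periods per year m = 2; per-period yield y/m = 0.034500
Number of cashflows N = 6
Cashflows (t years, CF_t, discount factor 1/(1+y/m)^(m*t), PV):
  t = 0.5000: CF_t = 1.500000, DF = 0.966651, PV = 1.449976
  t = 1.0000: CF_t = 1.500000, DF = 0.934413, PV = 1.401620
  t = 1.5000: CF_t = 1.500000, DF = 0.903251, PV = 1.354877
  t = 2.0000: CF_t = 1.500000, DF = 0.873128, PV = 1.309692
  t = 2.5000: CF_t = 1.500000, DF = 0.844010, PV = 1.266015
  t = 3.0000: CF_t = 101.500000, DF = 0.815863, PV = 82.810055
Price P = sum_t PV_t = 89.592234
First compute Macaulay numerator sum_t t * PV_t:
  t * PV_t at t = 0.5000: 0.724988
  t * PV_t at t = 1.0000: 1.401620
  t * PV_t at t = 1.5000: 2.032315
  t * PV_t at t = 2.0000: 2.619385
  t * PV_t at t = 2.5000: 3.165037
  t * PV_t at t = 3.0000: 248.430165
Macaulay duration D = 258.373509 / 89.592234 = 2.883883
Modified duration = D / (1 + y/m) = 2.883883 / (1 + 0.034500) = 2.787707


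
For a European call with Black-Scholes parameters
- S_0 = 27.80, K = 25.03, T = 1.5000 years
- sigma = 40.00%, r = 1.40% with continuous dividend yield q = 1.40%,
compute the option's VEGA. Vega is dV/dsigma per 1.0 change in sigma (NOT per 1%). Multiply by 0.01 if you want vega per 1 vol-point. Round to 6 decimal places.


Answer: Vega = 11.969933

Derivation:
d1 = 0.4591995454; d2 = -0.0306984032
phi(d1) = 0.3590223470; exp(-qT) = 0.9792189646; exp(-rT) = 0.9792189646
Vega = S * exp(-qT) * phi(d1) * sqrt(T) = 27.8000 * 0.9792189646 * 0.3590223470 * 1.2247448714 = 11.969933


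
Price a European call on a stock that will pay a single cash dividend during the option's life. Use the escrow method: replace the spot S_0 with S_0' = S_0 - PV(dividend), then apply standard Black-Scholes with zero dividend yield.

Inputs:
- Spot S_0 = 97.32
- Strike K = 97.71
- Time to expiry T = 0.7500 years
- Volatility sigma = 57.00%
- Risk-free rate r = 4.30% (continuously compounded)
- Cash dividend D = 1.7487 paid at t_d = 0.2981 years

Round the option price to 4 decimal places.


PV(D) = D * exp(-r * t_d) = 1.7487 * 0.98726350 = 1.72642769
S_0' = S_0 - PV(D) = 97.3200 - 1.72642769 = 95.59357231
d1 = (ln(S_0'/K) + (r + sigma^2/2)*T) / (sigma*sqrt(T)) = 0.26778756
d2 = d1 - sigma*sqrt(T) = -0.22584692
exp(-rT) = 0.96826449
N(d1) = 0.60556858; N(d2) = 0.41066024
C = S_0' * N(d1) - K * exp(-rT) * N(d2) = 95.59357231 * 0.60556858 - 97.7100 * 0.96826449 * 0.41066024 = 19.0363

Answer: Price = 19.0363


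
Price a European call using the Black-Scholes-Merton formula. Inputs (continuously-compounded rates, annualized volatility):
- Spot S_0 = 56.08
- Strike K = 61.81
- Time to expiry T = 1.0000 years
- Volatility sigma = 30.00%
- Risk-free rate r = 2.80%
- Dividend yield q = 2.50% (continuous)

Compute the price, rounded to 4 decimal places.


Answer: Price = 4.4725

Derivation:
d1 = (ln(S/K) + (r - q + 0.5*sigma^2) * T) / (sigma * sqrt(T)) = -0.16428640
d2 = d1 - sigma * sqrt(T) = -0.46428640
exp(-rT) = 0.97238837; exp(-qT) = 0.97530991
C = S_0 * exp(-qT) * N(d1) - K * exp(-rT) * N(d2)
N(d1) = 0.43475284; N(d2) = 0.32122128
C = 56.0800 * 0.97530991 * 0.43475284 - 61.8100 * 0.97238837 * 0.32122128 = 4.4725


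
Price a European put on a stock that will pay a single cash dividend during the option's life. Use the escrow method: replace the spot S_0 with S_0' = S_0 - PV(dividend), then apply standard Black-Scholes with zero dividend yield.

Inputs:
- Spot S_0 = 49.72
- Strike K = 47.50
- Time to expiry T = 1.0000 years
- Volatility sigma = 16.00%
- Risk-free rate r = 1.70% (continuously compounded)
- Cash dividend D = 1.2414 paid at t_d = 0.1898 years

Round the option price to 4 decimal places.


PV(D) = D * exp(-r * t_d) = 1.2414 * 0.99677860 = 1.23740095
S_0' = S_0 - PV(D) = 49.7200 - 1.23740095 = 48.48259905
d1 = (ln(S_0'/K) + (r + sigma^2/2)*T) / (sigma*sqrt(T)) = 0.31422025
d2 = d1 - sigma*sqrt(T) = 0.15422025
exp(-rT) = 0.98314368
N(-d1) = 0.37667688; N(-d2) = 0.43871804
P = K * exp(-rT) * N(-d2) - S_0' * N(-d1) = 47.5000 * 0.98314368 * 0.43871804 - 48.48259905 * 0.37667688 = 2.2256

Answer: Price = 2.2256


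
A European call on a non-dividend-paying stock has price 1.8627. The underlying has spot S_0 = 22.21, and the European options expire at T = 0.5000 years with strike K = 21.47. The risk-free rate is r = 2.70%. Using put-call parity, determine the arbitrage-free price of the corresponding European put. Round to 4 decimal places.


Put-call parity: C - P = S_0 * exp(-qT) - K * exp(-rT).
S_0 * exp(-qT) = 22.2100 * 1.00000000 = 22.21000000
K * exp(-rT) = 21.4700 * 0.98659072 = 21.18210268
P = C - S*exp(-qT) + K*exp(-rT)
P = 1.8627 - 22.21000000 + 21.18210268 = 0.8348

Answer: Put price = 0.8348


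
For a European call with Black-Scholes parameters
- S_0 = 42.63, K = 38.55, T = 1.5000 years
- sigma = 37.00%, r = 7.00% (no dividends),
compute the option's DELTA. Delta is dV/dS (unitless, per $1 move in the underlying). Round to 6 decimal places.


d1 = 0.6802897926; d2 = 0.2271341902
phi(d1) = 0.3165305131; exp(-qT) = 1.0000000000; exp(-rT) = 0.9003245226
N(d1) = 0.7518395068
Delta = exp(-qT) * N(d1) = 1.0000000000 * 0.7518395068 = 0.751840

Answer: Delta = 0.751840


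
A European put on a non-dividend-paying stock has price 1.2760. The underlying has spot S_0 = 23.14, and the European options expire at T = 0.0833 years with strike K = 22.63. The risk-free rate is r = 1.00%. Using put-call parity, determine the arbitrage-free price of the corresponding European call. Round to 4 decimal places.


Put-call parity: C - P = S_0 * exp(-qT) - K * exp(-rT).
S_0 * exp(-qT) = 23.1400 * 1.00000000 = 23.14000000
K * exp(-rT) = 22.6300 * 0.99916735 = 22.61115706
C = P + S*exp(-qT) - K*exp(-rT)
C = 1.2760 + 23.14000000 - 22.61115706 = 1.8048

Answer: Call price = 1.8048


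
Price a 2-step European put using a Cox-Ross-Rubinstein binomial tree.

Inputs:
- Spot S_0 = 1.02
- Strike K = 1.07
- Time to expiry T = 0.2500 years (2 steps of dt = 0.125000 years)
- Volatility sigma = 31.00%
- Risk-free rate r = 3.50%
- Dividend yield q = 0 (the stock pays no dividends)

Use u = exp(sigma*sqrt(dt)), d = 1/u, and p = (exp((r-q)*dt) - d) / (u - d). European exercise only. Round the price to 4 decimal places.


Answer: Price = V(0,0) = 0.0888

Derivation:
dt = T/N = 0.125000
u = exp(sigma*sqrt(dt)) = 1.115833; d = 1/u = 0.896191
p = (exp((r-q)*dt) - d) / (u - d) = 0.492589
Discount per step: exp(-r*dt) = 0.995635
Stock lattice S(k, i) with i counting down-moves:
  k=0: S(0,0) = 1.0200
  k=1: S(1,0) = 1.1382; S(1,1) = 0.9141
  k=2: S(2,0) = 1.2700; S(2,1) = 1.0200; S(2,2) = 0.8192
Terminal payoffs V(N, i) = max(K - S_T, 0):
  V(2,0) = 0.000000; V(2,1) = 0.050000; V(2,2) = 0.250778
Backward induction: V(k, i) = exp(-r*dt) * [p * V(k+1, i) + (1-p) * V(k+1, i+1)].
  V(1,0) = exp(-r*dt) * [p*0.000000 + (1-p)*0.050000] = 0.025260
  V(1,1) = exp(-r*dt) * [p*0.050000 + (1-p)*0.250778] = 0.151214
  V(0,0) = exp(-r*dt) * [p*0.025260 + (1-p)*0.151214] = 0.088781


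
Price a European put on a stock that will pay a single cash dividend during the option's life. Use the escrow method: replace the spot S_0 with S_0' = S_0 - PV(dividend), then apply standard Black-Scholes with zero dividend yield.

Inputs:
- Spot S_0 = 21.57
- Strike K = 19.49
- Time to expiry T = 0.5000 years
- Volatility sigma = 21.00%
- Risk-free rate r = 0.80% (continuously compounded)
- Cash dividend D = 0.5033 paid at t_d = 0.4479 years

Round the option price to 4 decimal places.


PV(D) = D * exp(-r * t_d) = 0.5033 * 0.99642321 = 0.50149980
S_0' = S_0 - PV(D) = 21.5700 - 0.50149980 = 21.06850020
d1 = (ln(S_0'/K) + (r + sigma^2/2)*T) / (sigma*sqrt(T)) = 0.62563818
d2 = d1 - sigma*sqrt(T) = 0.47714576
exp(-rT) = 0.99600799
N(-d1) = 0.26577615; N(-d2) = 0.31662917
P = K * exp(-rT) * N(-d2) - S_0' * N(-d1) = 19.4900 * 0.99600799 * 0.31662917 - 21.06850020 * 0.26577615 = 0.5470

Answer: Price = 0.5470


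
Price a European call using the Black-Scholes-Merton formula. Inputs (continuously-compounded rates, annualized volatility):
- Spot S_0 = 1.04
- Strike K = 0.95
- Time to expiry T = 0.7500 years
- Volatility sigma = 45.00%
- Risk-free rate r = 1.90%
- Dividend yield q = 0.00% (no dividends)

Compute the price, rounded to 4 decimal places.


d1 = (ln(S/K) + (r - q + 0.5*sigma^2) * T) / (sigma * sqrt(T)) = 0.46368028
d2 = d1 - sigma * sqrt(T) = 0.07396885
exp(-rT) = 0.98585105; exp(-qT) = 1.00000000
C = S_0 * exp(-qT) * N(d1) - K * exp(-rT) * N(d2)
N(d1) = 0.67856159; N(d2) = 0.52948242
C = 1.0400 * 1.00000000 * 0.67856159 - 0.9500 * 0.98585105 * 0.52948242 = 0.2098

Answer: Price = 0.2098


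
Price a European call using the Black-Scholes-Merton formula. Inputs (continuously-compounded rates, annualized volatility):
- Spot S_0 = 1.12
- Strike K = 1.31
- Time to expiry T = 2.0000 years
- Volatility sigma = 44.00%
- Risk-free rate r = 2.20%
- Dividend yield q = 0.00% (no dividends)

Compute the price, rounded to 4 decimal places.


d1 = (ln(S/K) + (r - q + 0.5*sigma^2) * T) / (sigma * sqrt(T)) = 0.13001371
d2 = d1 - sigma * sqrt(T) = -0.49224026
exp(-rT) = 0.95695396; exp(-qT) = 1.00000000
C = S_0 * exp(-qT) * N(d1) - K * exp(-rT) * N(d2)
N(d1) = 0.55172221; N(d2) = 0.31127475
C = 1.1200 * 1.00000000 * 0.55172221 - 1.3100 * 0.95695396 * 0.31127475 = 0.2277

Answer: Price = 0.2277


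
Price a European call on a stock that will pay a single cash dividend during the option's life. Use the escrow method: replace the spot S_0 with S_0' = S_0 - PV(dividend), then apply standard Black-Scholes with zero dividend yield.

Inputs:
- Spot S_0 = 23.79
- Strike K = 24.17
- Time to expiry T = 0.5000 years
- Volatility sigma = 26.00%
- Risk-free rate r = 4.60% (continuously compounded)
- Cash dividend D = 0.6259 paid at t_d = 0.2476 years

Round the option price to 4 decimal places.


PV(D) = D * exp(-r * t_d) = 0.6259 * 0.98867502 = 0.61881169
S_0' = S_0 - PV(D) = 23.7900 - 0.61881169 = 23.17118831
d1 = (ln(S_0'/K) + (r + sigma^2/2)*T) / (sigma*sqrt(T)) = -0.01252434
d2 = d1 - sigma*sqrt(T) = -0.19637210
exp(-rT) = 0.97726248
N(d1) = 0.49500364; N(d2) = 0.42215947
C = S_0' * N(d1) - K * exp(-rT) * N(d2) = 23.17118831 * 0.49500364 - 24.1700 * 0.97726248 * 0.42215947 = 1.4982

Answer: Price = 1.4982


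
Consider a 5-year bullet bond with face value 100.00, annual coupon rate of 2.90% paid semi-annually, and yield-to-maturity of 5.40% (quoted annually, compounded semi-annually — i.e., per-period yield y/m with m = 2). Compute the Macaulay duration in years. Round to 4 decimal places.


Coupon per period c = face * coupon_rate / m = 1.450000
Periods per year m = 2; per-period yield y/m = 0.027000
Number of cashflows N = 10
Cashflows (t years, CF_t, discount factor 1/(1+y/m)^(m*t), PV):
  t = 0.5000: CF_t = 1.450000, DF = 0.973710, PV = 1.411879
  t = 1.0000: CF_t = 1.450000, DF = 0.948111, PV = 1.374761
  t = 1.5000: CF_t = 1.450000, DF = 0.923185, PV = 1.338618
  t = 2.0000: CF_t = 1.450000, DF = 0.898914, PV = 1.303426
  t = 2.5000: CF_t = 1.450000, DF = 0.875282, PV = 1.269158
  t = 3.0000: CF_t = 1.450000, DF = 0.852270, PV = 1.235792
  t = 3.5000: CF_t = 1.450000, DF = 0.829864, PV = 1.203303
  t = 4.0000: CF_t = 1.450000, DF = 0.808047, PV = 1.171668
  t = 4.5000: CF_t = 1.450000, DF = 0.786803, PV = 1.140864
  t = 5.0000: CF_t = 101.450000, DF = 0.766118, PV = 77.722653
Price P = sum_t PV_t = 89.172121
Macaulay numerator sum_t t * PV_t:
  t * PV_t at t = 0.5000: 0.705940
  t * PV_t at t = 1.0000: 1.374761
  t * PV_t at t = 1.5000: 2.007927
  t * PV_t at t = 2.0000: 2.606851
  t * PV_t at t = 2.5000: 3.172896
  t * PV_t at t = 3.0000: 3.707376
  t * PV_t at t = 3.5000: 4.211560
  t * PV_t at t = 4.0000: 4.686671
  t * PV_t at t = 4.5000: 5.133890
  t * PV_t at t = 5.0000: 388.613264
Macaulay duration D = (sum_t t * PV_t) / P = 416.221134 / 89.172121 = 4.667615

Answer: Macaulay duration = 4.6676 years


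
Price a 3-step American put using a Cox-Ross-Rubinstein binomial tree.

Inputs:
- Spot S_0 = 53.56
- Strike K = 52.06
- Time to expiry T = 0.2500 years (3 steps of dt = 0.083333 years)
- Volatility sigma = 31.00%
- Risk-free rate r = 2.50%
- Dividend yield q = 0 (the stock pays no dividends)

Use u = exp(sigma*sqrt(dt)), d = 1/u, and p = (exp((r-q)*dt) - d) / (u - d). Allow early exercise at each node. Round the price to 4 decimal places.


dt = T/N = 0.083333
u = exp(sigma*sqrt(dt)) = 1.093616; d = 1/u = 0.914398
p = (exp((r-q)*dt) - d) / (u - d) = 0.489279
Discount per step: exp(-r*dt) = 0.997919
Stock lattice S(k, i) with i counting down-moves:
  k=0: S(0,0) = 53.5600
  k=1: S(1,0) = 58.5741; S(1,1) = 48.9752
  k=2: S(2,0) = 64.0575; S(2,1) = 53.5600; S(2,2) = 44.7828
  k=3: S(3,0) = 70.0543; S(3,1) = 58.5741; S(3,2) = 48.9752; S(3,3) = 40.9493
Terminal payoffs V(N, i) = max(K - S_T, 0):
  V(3,0) = 0.000000; V(3,1) = 0.000000; V(3,2) = 3.084840; V(3,3) = 11.110703
Backward induction: V(k, i) = exp(-r*dt) * [p * V(k+1, i) + (1-p) * V(k+1, i+1)]; then take max(V_cont, immediate exercise) for American.
  V(2,0) = exp(-r*dt) * [p*0.000000 + (1-p)*0.000000] = 0.000000; exercise = 0.000000; V(2,0) = max -> 0.000000
  V(2,1) = exp(-r*dt) * [p*0.000000 + (1-p)*3.084840] = 1.572213; exercise = 0.000000; V(2,1) = max -> 1.572213
  V(2,2) = exp(-r*dt) * [p*3.084840 + (1-p)*11.110703] = 7.168864; exercise = 7.277209; V(2,2) = max -> 7.277209
  V(1,0) = exp(-r*dt) * [p*0.000000 + (1-p)*1.572213] = 0.801290; exercise = 0.000000; V(1,0) = max -> 0.801290
  V(1,1) = exp(-r*dt) * [p*1.572213 + (1-p)*7.277209] = 4.476536; exercise = 3.084840; V(1,1) = max -> 4.476536
  V(0,0) = exp(-r*dt) * [p*0.801290 + (1-p)*4.476536] = 2.672741; exercise = 0.000000; V(0,0) = max -> 2.672741

Answer: Price = V(0,0) = 2.6727


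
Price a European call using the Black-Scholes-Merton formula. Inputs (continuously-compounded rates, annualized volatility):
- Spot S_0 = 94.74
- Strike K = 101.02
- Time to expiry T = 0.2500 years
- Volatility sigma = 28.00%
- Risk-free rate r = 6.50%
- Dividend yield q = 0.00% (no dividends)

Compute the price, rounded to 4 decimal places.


d1 = (ln(S/K) + (r - q + 0.5*sigma^2) * T) / (sigma * sqrt(T)) = -0.27237300
d2 = d1 - sigma * sqrt(T) = -0.41237300
exp(-rT) = 0.98388132; exp(-qT) = 1.00000000
C = S_0 * exp(-qT) * N(d1) - K * exp(-rT) * N(d2)
N(d1) = 0.39266762; N(d2) = 0.34003303
C = 94.7400 * 1.00000000 * 0.39266762 - 101.0200 * 0.98388132 * 0.34003303 = 3.4049

Answer: Price = 3.4049


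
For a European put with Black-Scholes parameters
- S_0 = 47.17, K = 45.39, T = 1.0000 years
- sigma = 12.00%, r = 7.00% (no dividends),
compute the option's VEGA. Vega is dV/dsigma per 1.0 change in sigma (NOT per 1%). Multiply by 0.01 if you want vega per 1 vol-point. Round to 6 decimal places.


Answer: Vega = 11.825779

Derivation:
d1 = 0.9638856736; d2 = 0.8438856736
phi(d1) = 0.2507055016; exp(-qT) = 1.0000000000; exp(-rT) = 0.9323938199
Vega = S * exp(-qT) * phi(d1) * sqrt(T) = 47.1700 * 1.0000000000 * 0.2507055016 * 1.0000000000 = 11.825779


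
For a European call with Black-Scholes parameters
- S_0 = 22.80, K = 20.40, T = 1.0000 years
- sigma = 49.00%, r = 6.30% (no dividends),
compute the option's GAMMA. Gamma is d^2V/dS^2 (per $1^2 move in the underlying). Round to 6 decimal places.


Answer: Gamma = 0.029817

Derivation:
d1 = 0.6005625206; d2 = 0.1105625206
phi(d1) = 0.3331121017; exp(-qT) = 1.0000000000; exp(-rT) = 0.9389434737
Gamma = exp(-qT) * phi(d1) / (S * sigma * sqrt(T)) = 1.0000000000 * 0.3331121017 / (22.8000 * 0.4900 * 1.0000000000) = 0.029817


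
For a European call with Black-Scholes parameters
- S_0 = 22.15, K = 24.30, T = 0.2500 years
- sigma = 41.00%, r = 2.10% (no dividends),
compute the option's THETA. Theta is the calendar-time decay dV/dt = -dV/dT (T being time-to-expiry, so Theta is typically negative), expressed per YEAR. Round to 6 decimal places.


d1 = -0.3237870920; d2 = -0.5287870920
phi(d1) = 0.3785687541; exp(-qT) = 1.0000000000; exp(-rT) = 0.9947637572
Theta = -S*exp(-qT)*phi(d1)*sigma/(2*sqrt(T)) - r*K*exp(-rT)*N(d2) + q*S*exp(-qT)*N(d1)
N(d1) = 0.3730496147; N(d2) = 0.2984765765; sqrt(T) = 0.5000000000
Term 1 = -22.1500 * 1.0000000000 * 0.3785687541 * 0.4100 / (2 * 0.5000000000) = -3.4379721404
Term 2 = -0.0210 * 24.3000 * 0.9947637572 * 0.2984765765 = -0.1515150512
Term 3 = 0 (no dividend yield, q = 0)
Theta = -3.4379721404 + (-0.1515150512) + (0.0000000000) = -3.589487

Answer: Theta = -3.589487


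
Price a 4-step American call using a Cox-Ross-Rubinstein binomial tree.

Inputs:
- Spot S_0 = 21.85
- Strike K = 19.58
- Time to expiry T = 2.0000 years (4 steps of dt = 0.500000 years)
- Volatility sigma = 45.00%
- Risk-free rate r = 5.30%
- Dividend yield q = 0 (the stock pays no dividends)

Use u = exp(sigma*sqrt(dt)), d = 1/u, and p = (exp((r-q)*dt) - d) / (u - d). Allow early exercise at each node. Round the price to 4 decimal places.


dt = T/N = 0.500000
u = exp(sigma*sqrt(dt)) = 1.374648; d = 1/u = 0.727459
p = (exp((r-q)*dt) - d) / (u - d) = 0.462609
Discount per step: exp(-r*dt) = 0.973848
Stock lattice S(k, i) with i counting down-moves:
  k=0: S(0,0) = 21.8500
  k=1: S(1,0) = 30.0361; S(1,1) = 15.8950
  k=2: S(2,0) = 41.2890; S(2,1) = 21.8500; S(2,2) = 11.5629
  k=3: S(3,0) = 56.7579; S(3,1) = 30.0361; S(3,2) = 15.8950; S(3,3) = 8.4116
  k=4: S(4,0) = 78.0222; S(4,1) = 41.2890; S(4,2) = 21.8500; S(4,3) = 11.5629; S(4,4) = 6.1191
Terminal payoffs V(N, i) = max(S_T - K, 0):
  V(4,0) = 58.442179; V(4,1) = 21.709037; V(4,2) = 2.270000; V(4,3) = 0.000000; V(4,4) = 0.000000
Backward induction: V(k, i) = exp(-r*dt) * [p * V(k+1, i) + (1-p) * V(k+1, i+1)]; then take max(V_cont, immediate exercise) for American.
  V(3,0) = exp(-r*dt) * [p*58.442179 + (1-p)*21.709037] = 37.689968; exercise = 37.177913; V(3,0) = max -> 37.689968
  V(3,1) = exp(-r*dt) * [p*21.709037 + (1-p)*2.270000] = 10.968125; exercise = 10.456069; V(3,1) = max -> 10.968125
  V(3,2) = exp(-r*dt) * [p*2.270000 + (1-p)*0.000000] = 1.022659; exercise = 0.000000; V(3,2) = max -> 1.022659
  V(3,3) = exp(-r*dt) * [p*0.000000 + (1-p)*0.000000] = 0.000000; exercise = 0.000000; V(3,3) = max -> 0.000000
  V(2,0) = exp(-r*dt) * [p*37.689968 + (1-p)*10.968125] = 22.719757; exercise = 21.709037; V(2,0) = max -> 22.719757
  V(2,1) = exp(-r*dt) * [p*10.968125 + (1-p)*1.022659] = 5.476451; exercise = 2.270000; V(2,1) = max -> 5.476451
  V(2,2) = exp(-r*dt) * [p*1.022659 + (1-p)*0.000000] = 0.460718; exercise = 0.000000; V(2,2) = max -> 0.460718
  V(1,0) = exp(-r*dt) * [p*22.719757 + (1-p)*5.476451] = 13.101520; exercise = 10.456069; V(1,0) = max -> 13.101520
  V(1,1) = exp(-r*dt) * [p*5.476451 + (1-p)*0.460718] = 2.708310; exercise = 0.000000; V(1,1) = max -> 2.708310
  V(0,0) = exp(-r*dt) * [p*13.101520 + (1-p)*2.708310] = 7.319732; exercise = 2.270000; V(0,0) = max -> 7.319732

Answer: Price = V(0,0) = 7.3197


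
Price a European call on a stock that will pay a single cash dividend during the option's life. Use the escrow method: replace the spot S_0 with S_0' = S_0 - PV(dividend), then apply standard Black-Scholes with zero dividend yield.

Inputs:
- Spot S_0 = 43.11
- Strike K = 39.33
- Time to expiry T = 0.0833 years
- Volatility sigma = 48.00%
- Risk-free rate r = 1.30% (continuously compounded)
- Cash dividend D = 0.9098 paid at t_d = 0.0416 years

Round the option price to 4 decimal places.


Answer: Price = 3.9995

Derivation:
PV(D) = D * exp(-r * t_d) = 0.9098 * 0.99945935 = 0.90930811
S_0' = S_0 - PV(D) = 43.1100 - 0.90930811 = 42.20069189
d1 = (ln(S_0'/K) + (r + sigma^2/2)*T) / (sigma*sqrt(T)) = 0.58560869
d2 = d1 - sigma*sqrt(T) = 0.44707234
exp(-rT) = 0.99891769
N(d1) = 0.72093075; N(d2) = 0.67258859
C = S_0' * N(d1) - K * exp(-rT) * N(d2) = 42.20069189 * 0.72093075 - 39.3300 * 0.99891769 * 0.67258859 = 3.9995


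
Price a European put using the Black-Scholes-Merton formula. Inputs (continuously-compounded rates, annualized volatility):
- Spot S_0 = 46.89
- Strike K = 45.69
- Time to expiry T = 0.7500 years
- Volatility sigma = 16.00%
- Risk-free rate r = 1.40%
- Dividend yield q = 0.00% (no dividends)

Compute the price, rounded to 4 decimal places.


d1 = (ln(S/K) + (r - q + 0.5*sigma^2) * T) / (sigma * sqrt(T)) = 0.33215666
d2 = d1 - sigma * sqrt(T) = 0.19359260
exp(-rT) = 0.98955493; exp(-qT) = 1.00000000
P = K * exp(-rT) * N(-d2) - S_0 * exp(-qT) * N(-d1)
N(-d1) = 0.36988548; N(-d2) = 0.42324745
P = 45.6900 * 0.98955493 * 0.42324745 - 46.8900 * 1.00000000 * 0.36988548 = 1.7923

Answer: Price = 1.7923


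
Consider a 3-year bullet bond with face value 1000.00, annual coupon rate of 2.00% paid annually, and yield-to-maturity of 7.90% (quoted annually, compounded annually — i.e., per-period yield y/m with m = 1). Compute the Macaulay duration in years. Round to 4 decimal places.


Answer: Macaulay duration = 2.9360 years

Derivation:
Coupon per period c = face * coupon_rate / m = 20.000000
Periods per year m = 1; per-period yield y/m = 0.079000
Number of cashflows N = 3
Cashflows (t years, CF_t, discount factor 1/(1+y/m)^(m*t), PV):
  t = 1.0000: CF_t = 20.000000, DF = 0.926784, PV = 18.535681
  t = 2.0000: CF_t = 20.000000, DF = 0.858929, PV = 17.178574
  t = 3.0000: CF_t = 1020.000000, DF = 0.796041, PV = 811.962249
Price P = sum_t PV_t = 847.676504
Macaulay numerator sum_t t * PV_t:
  t * PV_t at t = 1.0000: 18.535681
  t * PV_t at t = 2.0000: 34.357148
  t * PV_t at t = 3.0000: 2435.886746
Macaulay duration D = (sum_t t * PV_t) / P = 2488.779575 / 847.676504 = 2.936002


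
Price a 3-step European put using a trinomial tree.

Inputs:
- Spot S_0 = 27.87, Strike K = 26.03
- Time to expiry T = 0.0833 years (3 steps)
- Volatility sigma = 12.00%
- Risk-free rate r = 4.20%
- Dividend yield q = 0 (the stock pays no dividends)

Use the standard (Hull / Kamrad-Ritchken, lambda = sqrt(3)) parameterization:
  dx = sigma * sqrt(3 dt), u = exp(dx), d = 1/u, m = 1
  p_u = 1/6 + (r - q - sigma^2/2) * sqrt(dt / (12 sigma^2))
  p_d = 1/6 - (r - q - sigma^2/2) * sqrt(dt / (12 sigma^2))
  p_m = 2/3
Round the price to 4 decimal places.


dt = T/N = 0.027767; dx = sigma*sqrt(3*dt) = 0.034634
u = exp(dx) = 1.035241; d = 1/u = 0.965959
p_u = 0.180617, p_m = 0.666667, p_d = 0.152717
Discount per step: exp(-r*dt) = 0.998834
Stock lattice S(k, j) with j the centered position index:
  k=0: S(0,+0) = 27.8700
  k=1: S(1,-1) = 26.9213; S(1,+0) = 27.8700; S(1,+1) = 28.8522
  k=2: S(2,-2) = 26.0048; S(2,-1) = 26.9213; S(2,+0) = 27.8700; S(2,+1) = 28.8522; S(2,+2) = 29.8689
  k=3: S(3,-3) = 25.1196; S(3,-2) = 26.0048; S(3,-1) = 26.9213; S(3,+0) = 27.8700; S(3,+1) = 28.8522; S(3,+2) = 29.8689; S(3,+3) = 30.9215
Terminal payoffs V(N, j) = max(K - S_T, 0):
  V(3,-3) = 0.910396; V(3,-2) = 0.025160; V(3,-1) = 0.000000; V(3,+0) = 0.000000; V(3,+1) = 0.000000; V(3,+2) = 0.000000; V(3,+3) = 0.000000
Backward induction: V(k, j) = exp(-r*dt) * [p_u * V(k+1, j+1) + p_m * V(k+1, j) + p_d * V(k+1, j-1)]
  V(2,-2) = exp(-r*dt) * [p_u*0.000000 + p_m*0.025160 + p_d*0.910396] = 0.155625
  V(2,-1) = exp(-r*dt) * [p_u*0.000000 + p_m*0.000000 + p_d*0.025160] = 0.003838
  V(2,+0) = exp(-r*dt) * [p_u*0.000000 + p_m*0.000000 + p_d*0.000000] = 0.000000
  V(2,+1) = exp(-r*dt) * [p_u*0.000000 + p_m*0.000000 + p_d*0.000000] = 0.000000
  V(2,+2) = exp(-r*dt) * [p_u*0.000000 + p_m*0.000000 + p_d*0.000000] = 0.000000
  V(1,-1) = exp(-r*dt) * [p_u*0.000000 + p_m*0.003838 + p_d*0.155625] = 0.026294
  V(1,+0) = exp(-r*dt) * [p_u*0.000000 + p_m*0.000000 + p_d*0.003838] = 0.000585
  V(1,+1) = exp(-r*dt) * [p_u*0.000000 + p_m*0.000000 + p_d*0.000000] = 0.000000
  V(0,+0) = exp(-r*dt) * [p_u*0.000000 + p_m*0.000585 + p_d*0.026294] = 0.004401

Answer: Price = V(0,0) = 0.0044


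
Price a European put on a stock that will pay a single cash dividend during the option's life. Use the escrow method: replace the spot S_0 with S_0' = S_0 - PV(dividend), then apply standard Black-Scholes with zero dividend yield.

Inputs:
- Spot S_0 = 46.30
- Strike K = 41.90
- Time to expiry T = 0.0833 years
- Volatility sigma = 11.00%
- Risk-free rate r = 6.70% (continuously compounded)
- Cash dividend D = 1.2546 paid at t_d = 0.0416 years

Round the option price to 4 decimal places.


PV(D) = D * exp(-r * t_d) = 1.2546 * 0.99721668 = 1.25110805
S_0' = S_0 - PV(D) = 46.3000 - 1.25110805 = 45.04889195
d1 = (ln(S_0'/K) + (r + sigma^2/2)*T) / (sigma*sqrt(T)) = 2.47410358
d2 = d1 - sigma*sqrt(T) = 2.44235566
exp(-rT) = 0.99443445
N(-d1) = 0.00667855; N(-d2) = 0.00729588
P = K * exp(-rT) * N(-d2) - S_0' * N(-d1) = 41.9000 * 0.99443445 * 0.00729588 - 45.04889195 * 0.00667855 = 0.0031

Answer: Price = 0.0031
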